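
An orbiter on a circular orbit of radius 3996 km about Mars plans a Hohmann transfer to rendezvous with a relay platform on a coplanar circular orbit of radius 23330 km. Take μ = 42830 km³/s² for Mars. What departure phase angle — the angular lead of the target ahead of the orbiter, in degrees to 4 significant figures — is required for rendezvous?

φ = 99.33°

The Hohmann ellipse has a_t = (r₁ + r₂)/2 = 13663 km.
Transfer time t = π√(a_t³/μ) = 24240 s.
Target angular speed ω₂ = √(μ/r₂³) = 5.808×10^-5 rad/s.
Angle swept by the target during transfer: ω₂·t = 1.408 rad = 80.67°.
Arrival is 180° from departure on the ellipse, so φ = 180° − 80.67° = 99.33°.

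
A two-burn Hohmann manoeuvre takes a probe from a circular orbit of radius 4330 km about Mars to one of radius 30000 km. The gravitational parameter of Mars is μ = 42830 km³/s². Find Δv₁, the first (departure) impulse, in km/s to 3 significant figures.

Δv₁ = 1.01 km/s

Transfer-ellipse semi-major axis a_t = (r₁ + r₂)/2 = (4330 + 30000)/2 = 17165 km.
Circular speed at r = 4330 km: v_c = √(μ/r) = 3.145 km/s.
Transfer-orbit speed at the same r (vis-viva, a = a_t): v_t = √[μ(2/r − 1/a_t)] = 4.158 km/s.
Δv₁ = |v_t − v_c| = |4.158 − 3.145| = 1.013 km/s.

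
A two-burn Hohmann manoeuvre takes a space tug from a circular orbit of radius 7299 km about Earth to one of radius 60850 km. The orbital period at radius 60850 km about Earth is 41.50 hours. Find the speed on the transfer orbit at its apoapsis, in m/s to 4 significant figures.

v = 1184 m/s

From Kepler's third law T² = 4π²r³/μ at r = 60850 km, T = 41.50 hours = 41.50 × 3600 s = 1.494×10^5 s: μ = 4π²r³/T² = 3.98511×10^5 km³/s².
Transfer-ellipse semi-major axis a_t = (r₁ + r₂)/2 = (7299 + 60850)/2 = 34074.5 km.
The apoapsis of the transfer ellipse is at r = 60850 km.
Applying v² = μ(2/r − 1/a_t): v = 1.184 km/s.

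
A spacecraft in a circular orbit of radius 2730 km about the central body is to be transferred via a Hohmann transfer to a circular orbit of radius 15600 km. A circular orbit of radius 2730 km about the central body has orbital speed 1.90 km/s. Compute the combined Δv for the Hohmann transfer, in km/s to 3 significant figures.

From the circular-orbit relation v² = μ/r at r = 2730 km: μ = v²r = (1.90)² × 2730 = 9855.30 km³/s².
Transfer-ellipse semi-major axis a_t = (r₁ + r₂)/2 = (2730 + 15600)/2 = 9165 km.
At r₁ the circular-orbit speed is v₁ = √(μ/r₁) = 1.90000 km/s.
On the transfer ellipse at r₁, vis-viva gives v_p = √[μ(2/r₁ − 1/a_t)] = 2.47885 km/s.
First burn Δv₁ = |v_p − v₁| = 0.57885 km/s.
Circular speed at r₂: v₂ = √(μ/r₂) = 0.79483 km/s.
Transfer-orbit speed at r₂: v_a = √[μ(2/r₂ − 1/a_t)] = 0.43380 km/s.
Second burn Δv₂ = |v₂ − v_a| = 0.36103 km/s.
Total Δv = Δv₁ + Δv₂ = 0.9399 km/s.

Δv = 0.940 km/s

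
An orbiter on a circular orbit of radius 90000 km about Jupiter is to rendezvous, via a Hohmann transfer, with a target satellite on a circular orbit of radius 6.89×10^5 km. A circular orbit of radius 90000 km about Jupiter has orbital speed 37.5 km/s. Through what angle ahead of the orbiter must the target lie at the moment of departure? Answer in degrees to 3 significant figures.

φ = 103°

From the circular-orbit relation v² = μ/r at r = 90000 km: μ = v²r = (37.5)² × 90000 = 1.26562×10^8 km³/s².
Transfer-ellipse semi-major axis a_t = (r₁ + r₂)/2 = (90000 + 6.890×10^5)/2 = 3.895×10^5 km.
The half-period of the transfer ellipse is t = π√(a_t³/μ) = 67883 s.
Target angular speed ω₂ = √(μ/r₂³) = 1.9671×10^-5 rad/s.
Angle swept by the target during transfer: ω₂·t = 1.3353 rad = 76.51°.
The orbiter traverses 180° on the transfer ellipse, so the target must lead by 180° − 76.51° = 103°.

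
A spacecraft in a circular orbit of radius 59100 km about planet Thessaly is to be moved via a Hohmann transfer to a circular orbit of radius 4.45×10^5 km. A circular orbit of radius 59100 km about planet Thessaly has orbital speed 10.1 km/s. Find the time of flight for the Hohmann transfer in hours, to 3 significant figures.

From the circular-orbit relation v² = μ/r at r = 59100 km: μ = v²r = (10.1)² × 59100 = 6.02879×10^6 km³/s².
Transfer-ellipse semi-major axis a_t = (r₁ + r₂)/2 = (59100 + 4.450×10^5)/2 = 2.5205×10^5 km.
Transfer time t = π√(a_t³/μ) = π√((2.5205×10^5)³ / 6.02879×10^6) = 1.619×10^5 s.
Converting: 1.619×10^5 s ÷ 3600 s/hour = 45.0 hours.

t = 45.0 hours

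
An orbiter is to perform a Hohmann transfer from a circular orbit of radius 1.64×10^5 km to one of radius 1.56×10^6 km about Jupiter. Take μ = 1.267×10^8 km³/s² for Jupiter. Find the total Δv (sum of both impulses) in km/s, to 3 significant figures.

The Hohmann ellipse has a_t = (r₁ + r₂)/2 = 8.620×10^5 km.
At r₁ the circular-orbit speed is v₁ = √(μ/r₁) = 27.795 km/s.
On the transfer ellipse at r₁, v² = μ(2/r − 1/a) gives v_p = √[μ(2/r₁ − 1/a_t)] = 37.392 km/s.
First burn Δv₁ = |v_p − v₁| = 9.597 km/s.
At r₂, v₂ = √(μ/r₂) = 9.012 km/s.
Transfer-orbit speed at r₂: v_a = √[μ(2/r₂ − 1/a_t)] = 3.931 km/s.
Second burn Δv₂ = |v₂ − v_a| = 5.081 km/s.
Total Δv = Δv₁ + Δv₂ = 14.68 km/s.

Δv = 14.7 km/s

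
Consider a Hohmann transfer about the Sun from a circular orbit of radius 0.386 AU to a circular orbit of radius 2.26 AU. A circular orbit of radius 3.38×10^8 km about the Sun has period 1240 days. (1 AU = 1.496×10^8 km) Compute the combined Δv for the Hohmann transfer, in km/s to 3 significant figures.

From Kepler's third law T² = 4π²r³/μ at r = 3.38×10^8 km, T = 1240 days = 1240 × 86400 s = 1.07136×10^8 s: μ = 4π²r³/T² = 1.32813×10^11 km³/s².
In km: r₁ = 0.386 × 1.496×10^8 = 5.77456×10^7 km; r₂ = 2.26 × 1.496×10^8 = 3.38096×10^8 km.
Semi-major axis of the transfer orbit: a_t = (5.77456×10^7 + 3.38096×10^8)/2 = 1.979208×10^8 km.
At r₁ the circular-orbit speed is v₁ = √(μ/r₁) = 47.958 km/s.
On the transfer ellipse at r₁, vis-viva equation gives v_p = √[μ(2/r₁ − 1/a_t)] = 62.681 km/s.
First burn Δv₁ = |v_p − v₁| = 14.723 km/s.
Circular speed at r₂: v₂ = √(μ/r₂) = 19.81981 km/s.
Transfer-orbit speed at r₂: v_a = √[μ(2/r₂ − 1/a_t)] = 10.70565 km/s.
Second burn Δv₂ = |v₂ − v_a| = 9.1142 km/s.
Total Δv = Δv₁ + Δv₂ = 23.84 km/s.

Δv = 23.8 km/s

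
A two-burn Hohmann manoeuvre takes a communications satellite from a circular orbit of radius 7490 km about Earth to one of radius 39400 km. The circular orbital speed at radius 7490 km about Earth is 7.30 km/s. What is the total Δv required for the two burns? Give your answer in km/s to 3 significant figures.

Δv = 3.55 km/s

From the circular-orbit relation v² = μ/r at r = 7490 km: μ = v²r = (7.30)² × 7490 = 3.99142×10^5 km³/s².
Semi-major axis of the transfer orbit: a_t = (7490 + 39400)/2 = 23445 km.
At r₁ the circular-orbit speed is v₁ = √(μ/r₁) = 7.300 km/s.
On the transfer ellipse at r₁, vis-viva gives v_p = √[μ(2/r₁ − 1/a_t)] = 9.463 km/s.
First burn Δv₁ = |v_p − v₁| = 2.163 km/s.
At r₂, v₂ = √(μ/r₂) = 3.183 km/s.
Transfer-orbit speed at r₂: v_a = √[μ(2/r₂ − 1/a_t)] = 1.799 km/s.
Second burn Δv₂ = |v₂ − v_a| = 1.384 km/s.
Δv = Δv₁ + Δv₂ = 2.163 + 1.384 = 3.547 km/s.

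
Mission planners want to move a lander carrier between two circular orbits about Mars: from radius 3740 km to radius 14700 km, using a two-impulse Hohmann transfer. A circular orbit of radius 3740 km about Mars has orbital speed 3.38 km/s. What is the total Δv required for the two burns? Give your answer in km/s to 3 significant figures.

From the circular-orbit relation v² = μ/r at r = 3740 km: μ = v²r = (3.38)² × 3740 = 42727.3 km³/s².
The Hohmann ellipse has a_t = (r₁ + r₂)/2 = 9220 km.
Circular speed at r₁: v₁ = √(μ/r₁) = √(42727.3/3740) = 3.3800 km/s.
On the transfer ellipse at r₁, vis-viva equation gives v_p = √[μ(2/r₁ − 1/a_t)] = 4.2679 km/s.
First burn Δv₁ = |v_p − v₁| = 0.8879 km/s.
Circular speed at r₂: v₂ = √(μ/r₂) = 1.705 km/s.
Transfer-orbit speed at r₂: v_a = √[μ(2/r₂ − 1/a_t)] = 1.086 km/s.
Second burn Δv₂ = |v₂ − v_a| = 0.6190 km/s.
Δv = Δv₁ + Δv₂ = 0.8879 + 0.6190 = 1.507 km/s.

Δv = 1.51 km/s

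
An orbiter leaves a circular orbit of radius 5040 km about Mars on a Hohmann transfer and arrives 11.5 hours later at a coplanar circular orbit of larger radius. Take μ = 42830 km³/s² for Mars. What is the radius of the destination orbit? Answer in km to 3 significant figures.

Transfer time t = 11.5 hours = 41400 s, and t = π√(a_t³/μ).
So a_t = (μ t²/π²)^(1/3) = (42830 × (41400)² / π²)^(1/3) = 19520 km.
Since a_t = (r₁ + r₂)/2, r₂ = 2a_t − r₁ = 2×19520 − 5040 = 34000 km.

r₂ = 34000 km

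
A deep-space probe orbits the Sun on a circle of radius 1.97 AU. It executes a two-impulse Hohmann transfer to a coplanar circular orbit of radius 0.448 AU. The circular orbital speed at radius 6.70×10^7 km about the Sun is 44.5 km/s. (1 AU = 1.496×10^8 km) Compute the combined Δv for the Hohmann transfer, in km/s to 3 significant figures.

Δv = 20.6 km/s

From the circular-orbit relation v² = μ/r at r = 6.70×10^7 km: μ = v²r = (44.5)² × 6.70×10^7 = 1.32677×10^11 km³/s².
In km: r₁ = 1.97 × 1.496×10^8 = 2.94712×10^8 km; r₂ = 0.448 × 1.496×10^8 = 6.70208×10^7 km.
Semi-major axis of the transfer orbit: a_t = (2.94712×10^8 + 6.70208×10^7)/2 = 1.808664×10^8 km.
Circular speed at r₁: v₁ = √(μ/r₁) = √(1.32677×10^11/2.94712×10^8) = 21.218 km/s.
On the transfer ellipse at r₁, vis-viva equation gives v_a = √[μ(2/r₁ − 1/a_t)] = 12.916 km/s.
First burn Δv₁ = |v_a − v₁| = 8.302 km/s.
Circular speed at r₂: v₂ = √(μ/r₂) = 44.493 km/s.
Transfer-orbit speed at r₂: v_p = √[μ(2/r₂ − 1/a_t)] = 56.795 km/s.
Second burn Δv₂ = |v₂ − v_p| = 12.30 km/s.
Total Δv = Δv₁ + Δv₂ = 20.60 km/s.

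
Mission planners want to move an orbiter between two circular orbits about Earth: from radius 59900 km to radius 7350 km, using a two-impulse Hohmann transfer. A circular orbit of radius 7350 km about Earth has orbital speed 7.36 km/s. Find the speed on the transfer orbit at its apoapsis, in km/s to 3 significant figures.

v = 1.21 km/s

From the circular-orbit relation v² = μ/r at r = 7350 km: μ = v²r = (7.36)² × 7350 = 3.98147×10^5 km³/s².
Semi-major axis of the transfer orbit: a_t = (59900 + 7350)/2 = 33625 km.
At apoapsis, r = 59900 km.
From the vis-viva equation, v = √[μ(2/r − 1/a_t)] = 1.205 km/s.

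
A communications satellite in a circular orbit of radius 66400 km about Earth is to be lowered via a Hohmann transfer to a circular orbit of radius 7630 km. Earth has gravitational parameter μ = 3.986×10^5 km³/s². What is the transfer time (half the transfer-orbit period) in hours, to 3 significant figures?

Semi-major axis of the transfer orbit: a_t = (66400 + 7630)/2 = 37015 km.
Transfer time t = π√(a_t³/μ) = π√((37015)³ / 3.986×10^5) = 35440 s.
Converting: 35440 s ÷ 3600 s/hour = 9.84 hours.

t = 9.84 hours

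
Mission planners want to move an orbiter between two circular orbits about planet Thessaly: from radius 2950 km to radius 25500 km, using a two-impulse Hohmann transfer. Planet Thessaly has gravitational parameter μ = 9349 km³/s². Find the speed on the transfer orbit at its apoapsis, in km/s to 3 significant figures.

v = 0.276 km/s

The Hohmann ellipse has a_t = (r₁ + r₂)/2 = 14225 km.
At apoapsis, r = 25500 km.
Vis-viva: v = √[μ(2/r − 1/a_t)] = √[9349 × (2/25500 − 1/14225)] = 0.2757 km/s.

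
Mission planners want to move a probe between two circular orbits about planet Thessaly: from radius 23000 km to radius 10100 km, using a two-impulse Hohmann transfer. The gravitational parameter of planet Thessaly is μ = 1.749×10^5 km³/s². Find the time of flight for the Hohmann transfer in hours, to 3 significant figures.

t = 4.44 hours

Semi-major axis of the transfer orbit: a_t = (23000 + 10100)/2 = 16550 km.
Half the transfer-orbit period gives t = π√(a_t³/μ) = 15990 s.
Converting: 15990 s ÷ 3600 s/hour = 4.44 hours.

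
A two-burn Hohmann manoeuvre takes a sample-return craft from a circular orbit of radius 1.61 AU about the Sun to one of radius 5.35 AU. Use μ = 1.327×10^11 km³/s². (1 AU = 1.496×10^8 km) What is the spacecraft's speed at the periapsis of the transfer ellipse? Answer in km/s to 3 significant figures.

v = 29.1 km/s

In km: r₁ = 1.61 × 1.496×10^8 = 2.40856×10^8 km; r₂ = 5.35 × 1.496×10^8 = 8.0036×10^8 km.
The Hohmann ellipse has a_t = (r₁ + r₂)/2 = 5.20608×10^8 km.
At periapsis, r = 2.40856×10^8 km.
From the vis-viva equation, v = √[μ(2/r − 1/a_t)] = 29.10 km/s.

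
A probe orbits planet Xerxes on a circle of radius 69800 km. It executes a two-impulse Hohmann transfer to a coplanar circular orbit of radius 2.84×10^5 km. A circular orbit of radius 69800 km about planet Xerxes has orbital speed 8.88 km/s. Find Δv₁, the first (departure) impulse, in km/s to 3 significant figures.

Δv₁ = 2.37 km/s

From the circular-orbit relation v² = μ/r at r = 69800 km: μ = v²r = (8.88)² × 69800 = 5.50404×10^6 km³/s².
Transfer-ellipse semi-major axis a_t = (r₁ + r₂)/2 = (69800 + 2.840×10^5)/2 = 1.769×10^5 km.
On the circular orbit at r = 69800 km, v_c = √(μ/r) = 8.8800 km/s.
Vis-viva on the transfer ellipse at r = 69800 km gives v_t = √[μ(2/r − 1/a_t)] = 11.251 km/s.
Δv₁ = |v_t − v_c| = |11.251 − 8.8800| = 2.371 km/s.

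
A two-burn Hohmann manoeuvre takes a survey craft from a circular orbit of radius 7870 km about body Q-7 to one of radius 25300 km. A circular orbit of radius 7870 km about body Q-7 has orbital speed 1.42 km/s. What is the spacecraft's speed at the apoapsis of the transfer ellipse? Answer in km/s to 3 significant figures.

From the circular-orbit relation v² = μ/r at r = 7870 km: μ = v²r = (1.42)² × 7870 = 15869.1 km³/s².
Transfer-ellipse semi-major axis a_t = (r₁ + r₂)/2 = (7870 + 25300)/2 = 16585 km.
At apoapsis, r = 25300 km.
From the vis-viva equation, v = √[μ(2/r − 1/a_t)] = 0.5456 km/s.

v = 0.546 km/s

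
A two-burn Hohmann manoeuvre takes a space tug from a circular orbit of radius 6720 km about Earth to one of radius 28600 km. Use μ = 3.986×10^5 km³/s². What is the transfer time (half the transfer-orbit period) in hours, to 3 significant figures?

Transfer-ellipse semi-major axis a_t = (r₁ + r₂)/2 = (6720 + 28600)/2 = 17660 km.
By Kepler's third law the transfer-orbit period is T = 2π√(a_t³/μ), so t = T/2 = 11680 s.
Converting: 11680 s ÷ 3600 s/hour = 3.24 hours.

t = 3.24 hours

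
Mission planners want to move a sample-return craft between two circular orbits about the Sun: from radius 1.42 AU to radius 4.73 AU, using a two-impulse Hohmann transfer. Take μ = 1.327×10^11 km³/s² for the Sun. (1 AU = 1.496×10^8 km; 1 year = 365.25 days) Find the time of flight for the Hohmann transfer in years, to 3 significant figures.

In km: r₁ = 1.42 × 1.496×10^8 = 2.12432×10^8 km; r₂ = 4.73 × 1.496×10^8 = 7.07608×10^8 km.
Semi-major axis of the transfer orbit: a_t = (2.12432×10^8 + 7.07608×10^8)/2 = 4.6002×10^8 km.
Transfer time t = π√(a_t³/μ) = π√((4.6002×10^8)³ / 1.327×10^11) = 8.509×10^7 s.
Converting: 8.509×10^7 s ÷ 3.15576×10^7 s/year (365.25 × 86400) = 2.70 years.

t = 2.70 years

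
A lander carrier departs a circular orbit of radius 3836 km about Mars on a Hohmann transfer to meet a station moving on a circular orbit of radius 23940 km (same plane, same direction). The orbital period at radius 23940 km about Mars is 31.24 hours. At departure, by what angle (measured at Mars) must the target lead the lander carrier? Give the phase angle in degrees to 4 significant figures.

From Kepler's third law T² = 4π²r³/μ at r = 23940 km, T = 31.24 hours = 31.24 × 3600 s = 1.12464×10^5 s: μ = 4π²r³/T² = 42825.8 km³/s².
The Hohmann ellipse has a_t = (r₁ + r₂)/2 = 13888 km.
Transfer time t = π√(a_t³/μ) = 24850 s.
Target angular speed ω₂ = √(μ/r₂³) = 5.587×10^-5 rad/s.
Angle swept by the target during transfer: ω₂·t = 1.388 rad = 79.53°.
The lander carrier traverses 180° on the transfer ellipse, so the target must lead by 180° − 79.53° = 100.5°.

φ = 100.5°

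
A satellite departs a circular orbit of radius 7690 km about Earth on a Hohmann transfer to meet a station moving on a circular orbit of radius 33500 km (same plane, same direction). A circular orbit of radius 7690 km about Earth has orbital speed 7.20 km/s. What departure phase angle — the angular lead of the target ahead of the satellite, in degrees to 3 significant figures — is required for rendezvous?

φ = 93.2°

From the circular-orbit relation v² = μ/r at r = 7690 km: μ = v²r = (7.20)² × 7690 = 3.98650×10^5 km³/s².
Transfer-ellipse semi-major axis a_t = (r₁ + r₂)/2 = (7690 + 33500)/2 = 20595 km.
Transfer time t = π√(a_t³/μ) = 14706.1 s.
Target angular speed ω₂ = √(μ/r₂³) = 1.02974×10^-4 rad/s.
Angle swept by the target during transfer: ω₂·t = 1.51435 rad = 86.77°.
Arrival is 180° from departure on the ellipse, so φ = 180° − 86.77° = 93.2°.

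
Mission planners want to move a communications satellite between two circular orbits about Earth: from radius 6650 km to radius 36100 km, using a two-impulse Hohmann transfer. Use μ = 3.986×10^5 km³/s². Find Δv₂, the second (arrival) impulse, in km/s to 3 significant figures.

Transfer-ellipse semi-major axis a_t = (r₁ + r₂)/2 = (6650 + 36100)/2 = 21375 km.
On the circular orbit at r = 36100 km, v_c = √(μ/r) = 3.32288 km/s.
Transfer-orbit speed at the same r (vis-viva, a = a_t): v_t = √[μ(2/r − 1/a_t)] = 1.85342 km/s.
Δv₂ = |v_t − v_c| = |1.85342 − 3.32288| = 1.469 km/s.

Δv₂ = 1.47 km/s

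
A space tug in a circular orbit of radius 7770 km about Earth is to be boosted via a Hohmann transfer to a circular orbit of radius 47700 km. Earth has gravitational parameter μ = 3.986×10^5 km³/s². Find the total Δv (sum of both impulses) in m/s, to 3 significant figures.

Δv = 3590 m/s

Transfer-ellipse semi-major axis a_t = (r₁ + r₂)/2 = (7770 + 47700)/2 = 27735 km.
At r₁ the circular-orbit speed is v₁ = √(μ/r₁) = 7.1624 km/s.
Transfer-orbit speed at r₁ (vis-viva): v_p = √[μ(2/r₁ − 1/a_t)] = 9.3930 km/s.
First burn Δv₁ = |v_p − v₁| = 2.2306 km/s.
Circular speed at r₂: v₂ = √(μ/r₂) = 2.89074 km/s.
Transfer-orbit speed at r₂: v_a = √[μ(2/r₂ − 1/a_t)] = 1.53005 km/s.
Second burn Δv₂ = |v₂ − v_a| = 1.3607 km/s.
Δv = Δv₁ + Δv₂ = 2.2306 + 1.3607 = 3.591 km/s.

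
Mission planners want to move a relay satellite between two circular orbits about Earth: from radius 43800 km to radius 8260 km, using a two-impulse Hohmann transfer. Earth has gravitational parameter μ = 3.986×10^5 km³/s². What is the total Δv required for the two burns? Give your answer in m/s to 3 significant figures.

Transfer-ellipse semi-major axis a_t = (r₁ + r₂)/2 = (43800 + 8260)/2 = 26030 km.
At r₁ the circular-orbit speed is v₁ = √(μ/r₁) = 3.0167 km/s.
On the transfer ellipse at r₁, vis-viva equation gives v_a = √[μ(2/r₁ − 1/a_t)] = 1.6994 km/s.
First burn Δv₁ = |v_a − v₁| = 1.3173 km/s.
At r₂, v₂ = √(μ/r₂) = 6.9467 km/s.
Transfer-orbit speed at r₂: v_p = √[μ(2/r₂ − 1/a_t)] = 9.0111 km/s.
Second burn Δv₂ = |v₂ − v_p| = 2.0644 km/s.
Total Δv = Δv₁ + Δv₂ = 3.382 km/s.

Δv = 3380 m/s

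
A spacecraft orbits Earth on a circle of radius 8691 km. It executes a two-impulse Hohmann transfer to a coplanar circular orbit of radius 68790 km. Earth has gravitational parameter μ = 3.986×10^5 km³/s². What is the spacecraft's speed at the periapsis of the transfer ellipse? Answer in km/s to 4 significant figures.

v = 9.024 km/s

The Hohmann ellipse has a_t = (r₁ + r₂)/2 = 38740.5 km.
The periapsis of the transfer ellipse is at r = 8691 km.
Applying v² = μ(2/r − 1/a_t): v = 9.024 km/s.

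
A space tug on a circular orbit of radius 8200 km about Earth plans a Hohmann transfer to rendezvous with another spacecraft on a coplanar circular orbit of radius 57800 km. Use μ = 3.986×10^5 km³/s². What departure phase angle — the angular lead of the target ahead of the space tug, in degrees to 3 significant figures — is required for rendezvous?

Semi-major axis of the transfer orbit: a_t = (8200 + 57800)/2 = 33000 km.
The half-period of the transfer ellipse is t = π√(a_t³/μ) = 29830 s.
Target angular speed ω₂ = √(μ/r₂³) = 4.5434×10^-5 rad/s.
Angle swept by the target during transfer: ω₂·t = 1.3553 rad = 77.65°.
Arrival is 180° from departure on the ellipse, so φ = 180° − 77.65° = 102°.

φ = 102°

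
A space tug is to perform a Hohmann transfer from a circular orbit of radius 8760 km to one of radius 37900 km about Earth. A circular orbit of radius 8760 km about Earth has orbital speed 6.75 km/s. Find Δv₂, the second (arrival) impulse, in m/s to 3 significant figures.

From the circular-orbit relation v² = μ/r at r = 8760 km: μ = v²r = (6.75)² × 8760 = 3.99128×10^5 km³/s².
The Hohmann ellipse has a_t = (r₁ + r₂)/2 = 23330 km.
On the circular orbit at r = 37900 km, v_c = √(μ/r) = 3.2452 km/s.
Vis-viva on the transfer ellipse at r = 37900 km gives v_t = √[μ(2/r − 1/a_t)] = 1.9885 km/s.
Δv₂ = |v_t − v_c| = |1.9885 − 3.2452| = 1.257 km/s.

Δv₂ = 1260 m/s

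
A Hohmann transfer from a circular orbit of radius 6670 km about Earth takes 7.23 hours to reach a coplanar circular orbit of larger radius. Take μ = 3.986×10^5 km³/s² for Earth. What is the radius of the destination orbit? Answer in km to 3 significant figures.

r₂ = 53600 km

Transfer time t = 7.23 hours = 26028 s, and t = π√(a_t³/μ).
So a_t = (μ t²/π²)^(1/3) = (3.986×10^5 × (26028)² / π²)^(1/3) = 30133 km.
Since a_t = (r₁ + r₂)/2, r₂ = 2a_t − r₁ = 2×30133 − 6670 = 53596 km.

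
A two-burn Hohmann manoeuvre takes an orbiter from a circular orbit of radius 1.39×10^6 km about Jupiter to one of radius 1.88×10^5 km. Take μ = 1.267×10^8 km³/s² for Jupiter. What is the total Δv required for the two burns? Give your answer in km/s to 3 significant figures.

Δv = 13.4 km/s

The Hohmann ellipse has a_t = (r₁ + r₂)/2 = 7.890×10^5 km.
At r₁ the circular-orbit speed is v₁ = √(μ/r₁) = 9.547 km/s.
On the transfer ellipse at r₁, vis-viva gives v_a = √[μ(2/r₁ − 1/a_t)] = 4.660 km/s.
First burn Δv₁ = |v_a − v₁| = 4.887 km/s.
At r₂, v₂ = √(μ/r₂) = 25.960 km/s.
Transfer-orbit speed at r₂: v_p = √[μ(2/r₂ − 1/a_t)] = 34.457 km/s.
Second burn Δv₂ = |v₂ − v_p| = 8.497 km/s.
Total Δv = Δv₁ + Δv₂ = 13.38 km/s.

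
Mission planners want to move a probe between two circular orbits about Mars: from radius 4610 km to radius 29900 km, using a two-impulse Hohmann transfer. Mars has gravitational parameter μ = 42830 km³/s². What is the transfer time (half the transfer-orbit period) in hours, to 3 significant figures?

Transfer-ellipse semi-major axis a_t = (r₁ + r₂)/2 = (4610 + 29900)/2 = 17255 km.
Half the transfer-orbit period gives t = π√(a_t³/μ) = 34410 s.
Converting: 34410 s ÷ 3600 s/hour = 9.56 hours.

t = 9.56 hours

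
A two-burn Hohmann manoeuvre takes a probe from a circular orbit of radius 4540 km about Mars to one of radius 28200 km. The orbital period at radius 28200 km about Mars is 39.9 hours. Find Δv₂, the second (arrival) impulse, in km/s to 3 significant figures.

Δv₂ = 0.584 km/s

From Kepler's third law T² = 4π²r³/μ at r = 28200 km, T = 39.9 hours = 39.9 × 3600 s = 1.4364×10^5 s: μ = 4π²r³/T² = 42909.8 km³/s².
The Hohmann ellipse has a_t = (r₁ + r₂)/2 = 16370 km.
On the circular orbit at r = 28200 km, v_c = √(μ/r) = 1.2335 km/s.
Vis-viva on the transfer ellipse at r = 28200 km gives v_t = √[μ(2/r − 1/a_t)] = 0.64962 km/s.
Δv₂ = |v_t − v_c| = |0.64962 − 1.2335| = 0.5839 km/s.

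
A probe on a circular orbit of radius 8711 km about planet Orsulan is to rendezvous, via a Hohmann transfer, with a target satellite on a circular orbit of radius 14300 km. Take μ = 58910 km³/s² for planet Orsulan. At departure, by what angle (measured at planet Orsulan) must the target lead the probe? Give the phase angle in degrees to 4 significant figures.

The Hohmann ellipse has a_t = (r₁ + r₂)/2 = 11505.5 km.
The half-period of the transfer ellipse is t = π√(a_t³/μ) = 15974 s.
Target angular speed ω₂ = √(μ/r₂³) = 1.4194×10^-4 rad/s.
Angle swept by the target during transfer: ω₂·t = 2.2673 rad = 129.91°.
The probe traverses 180° on the transfer ellipse, so the target must lead by 180° − 129.91° = 50.09°.

φ = 50.09°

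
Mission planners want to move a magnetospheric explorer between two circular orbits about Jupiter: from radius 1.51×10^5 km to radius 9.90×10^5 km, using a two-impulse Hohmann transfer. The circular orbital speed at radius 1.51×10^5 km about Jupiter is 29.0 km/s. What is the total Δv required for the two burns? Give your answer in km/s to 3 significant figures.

Δv = 14.7 km/s

From the circular-orbit relation v² = μ/r at r = 1.51×10^5 km: μ = v²r = (29.0)² × 1.51×10^5 = 1.26991×10^8 km³/s².
Transfer-ellipse semi-major axis a_t = (r₁ + r₂)/2 = (1.510×10^5 + 9.900×10^5)/2 = 5.705×10^5 km.
At r₁ the circular-orbit speed is v₁ = √(μ/r₁) = 29.000 km/s.
On the transfer ellipse at r₁, v² = μ(2/r − 1/a) gives v_p = √[μ(2/r₁ − 1/a_t)] = 38.202 km/s.
First burn Δv₁ = |v_p − v₁| = 9.202 km/s.
Circular speed at r₂: v₂ = √(μ/r₂) = 11.326 km/s.
Transfer-orbit speed at r₂: v_a = √[μ(2/r₂ − 1/a_t)] = 5.8268 km/s.
Second burn Δv₂ = |v₂ − v_a| = 5.499 km/s.
Total Δv = Δv₁ + Δv₂ = 14.70 km/s.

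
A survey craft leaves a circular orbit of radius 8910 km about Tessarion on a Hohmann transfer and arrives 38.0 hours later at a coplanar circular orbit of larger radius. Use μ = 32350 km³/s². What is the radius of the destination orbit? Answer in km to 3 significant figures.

Transfer time t = 38.0 hours = 1.368×10^5 s, and t = π√(a_t³/μ).
So a_t = (μ t²/π²)^(1/3) = (32350 × (1.368×10^5)² / π²)^(1/3) = 39438 km.
Since a_t = (r₁ + r₂)/2, r₂ = 2a_t − r₁ = 2×39438 − 8910 = 69966 km.

r₂ = 70000 km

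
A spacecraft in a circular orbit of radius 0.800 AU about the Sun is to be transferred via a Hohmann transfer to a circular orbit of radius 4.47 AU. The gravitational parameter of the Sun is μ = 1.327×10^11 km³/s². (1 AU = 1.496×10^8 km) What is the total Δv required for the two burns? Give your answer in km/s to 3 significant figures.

Δv = 16.4 km/s

In km: r₁ = 0.800 × 1.496×10^8 = 1.1968×10^8 km; r₂ = 4.47 × 1.496×10^8 = 6.68712×10^8 km.
Semi-major axis of the transfer orbit: a_t = (1.1968×10^8 + 6.68712×10^8)/2 = 3.94196×10^8 km.
Circular speed at r₁: v₁ = √(μ/r₁) = √(1.327×10^11/1.1968×10^8) = 33.299 km/s.
Transfer-orbit speed at r₁ (vis-viva equation): v_p = √[μ(2/r₁ − 1/a_t)] = 43.370 km/s.
First burn Δv₁ = |v_p − v₁| = 10.071 km/s.
At r₂, v₂ = √(μ/r₂) = 14.08692 km/s.
Transfer-orbit speed at r₂: v_a = √[μ(2/r₂ − 1/a_t)] = 7.761945 km/s.
Second burn Δv₂ = |v₂ − v_a| = 6.3250 km/s.
Δv = Δv₁ + Δv₂ = 10.071 + 6.3250 = 16.40 km/s.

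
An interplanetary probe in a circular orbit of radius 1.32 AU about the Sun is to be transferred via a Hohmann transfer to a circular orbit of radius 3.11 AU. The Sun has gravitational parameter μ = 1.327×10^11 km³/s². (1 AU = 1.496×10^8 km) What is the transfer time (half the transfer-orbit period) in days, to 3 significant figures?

t = 602 days

In km: r₁ = 1.32 × 1.496×10^8 = 1.97472×10^8 km; r₂ = 3.11 × 1.496×10^8 = 4.65256×10^8 km.
Transfer-ellipse semi-major axis a_t = (r₁ + r₂)/2 = (1.97472×10^8 + 4.65256×10^8)/2 = 3.31364×10^8 km.
Transfer time t = π√(a_t³/μ) = π√((3.31364×10^8)³ / 1.327×10^11) = 5.202×10^7 s.
Converting: 5.202×10^7 s ÷ 86400 s/day = 602 days.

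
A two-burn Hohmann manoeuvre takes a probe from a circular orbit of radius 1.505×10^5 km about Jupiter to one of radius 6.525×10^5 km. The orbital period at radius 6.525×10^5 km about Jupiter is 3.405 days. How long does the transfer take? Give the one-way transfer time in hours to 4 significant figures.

From Kepler's third law T² = 4π²r³/μ at r = 6.525×10^5 km, T = 3.405 days = 3.405 × 86400 s = 2.94192×10^5 s: μ = 4π²r³/T² = 1.26718×10^8 km³/s².
Transfer-ellipse semi-major axis a_t = (r₁ + r₂)/2 = (1.505×10^5 + 6.525×10^5)/2 = 4.015×10^5 km.
By Kepler's third law the transfer-orbit period is T = 2π√(a_t³/μ), so t = T/2 = 71000 s.
Converting: 71000 s ÷ 3600 s/hour = 19.72 hours.

t = 19.72 hours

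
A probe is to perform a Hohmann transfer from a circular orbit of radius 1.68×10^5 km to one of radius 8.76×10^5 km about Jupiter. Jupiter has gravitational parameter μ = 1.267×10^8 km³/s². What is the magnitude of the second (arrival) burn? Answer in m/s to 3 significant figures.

Semi-major axis of the transfer orbit: a_t = (1.680×10^5 + 8.760×10^5)/2 = 5.220×10^5 km.
Circular speed at r = 8.760×10^5 km: v_c = √(μ/r) = 12.0264 km/s.
Vis-viva on the transfer ellipse at r = 8.760×10^5 km gives v_t = √[μ(2/r − 1/a_t)] = 6.82269 km/s.
Δv₂ = |v_t − v_c| = |6.82269 − 12.0264| = 5.204 km/s.

Δv₂ = 5200 m/s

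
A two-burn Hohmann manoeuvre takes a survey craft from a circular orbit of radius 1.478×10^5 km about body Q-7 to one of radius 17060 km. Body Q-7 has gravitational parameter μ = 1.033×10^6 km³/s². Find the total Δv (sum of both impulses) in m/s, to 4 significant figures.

The Hohmann ellipse has a_t = (r₁ + r₂)/2 = 82430 km.
At r₁ the circular-orbit speed is v₁ = √(μ/r₁) = 2.644 km/s.
On the transfer ellipse at r₁, v² = μ(2/r − 1/a) gives v_a = √[μ(2/r₁ − 1/a_t)] = 1.203 km/s.
First burn Δv₁ = |v_a − v₁| = 1.441 km/s.
Circular speed at r₂: v₂ = √(μ/r₂) = 7.78145 km/s.
Transfer-orbit speed at r₂: v_p = √[μ(2/r₂ − 1/a_t)] = 10.4197 km/s.
Second burn Δv₂ = |v₂ − v_p| = 2.638 km/s.
Total Δv = Δv₁ + Δv₂ = 4.079 km/s.

Δv = 4079 m/s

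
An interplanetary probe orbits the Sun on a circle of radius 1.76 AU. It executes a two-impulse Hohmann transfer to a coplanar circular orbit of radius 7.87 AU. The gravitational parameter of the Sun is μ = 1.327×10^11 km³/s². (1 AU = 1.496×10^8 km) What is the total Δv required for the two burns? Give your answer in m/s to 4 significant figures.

In km: r₁ = 1.76 × 1.496×10^8 = 2.63296×10^8 km; r₂ = 7.87 × 1.496×10^8 = 1.177352×10^9 km.
Transfer-ellipse semi-major axis a_t = (r₁ + r₂)/2 = (2.63296×10^8 + 1.177352×10^9)/2 = 7.20324×10^8 km.
At r₁ the circular-orbit speed is v₁ = √(μ/r₁) = 22.4498 km/s.
Transfer-orbit speed at r₁ (vis-viva equation): v_p = √[μ(2/r₁ − 1/a_t)] = 28.7014 km/s.
First burn Δv₁ = |v_p − v₁| = 6.252 km/s.
At r₂, v₂ = √(μ/r₂) = 10.617 km/s.
Transfer-orbit speed at r₂: v_a = √[μ(2/r₂ − 1/a_t)] = 6.4186 km/s.
Second burn Δv₂ = |v₂ − v_a| = 4.198 km/s.
Δv = Δv₁ + Δv₂ = 6.252 + 4.198 = 10.45 km/s.

Δv = 10450 m/s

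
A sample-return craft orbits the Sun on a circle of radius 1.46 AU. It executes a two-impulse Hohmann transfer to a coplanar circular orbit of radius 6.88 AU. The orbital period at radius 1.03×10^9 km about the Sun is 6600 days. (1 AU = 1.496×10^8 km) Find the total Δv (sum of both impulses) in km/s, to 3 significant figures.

From Kepler's third law T² = 4π²r³/μ at r = 1.03×10^9 km, T = 6600 days = 6600 × 86400 s = 5.7024×10^8 s: μ = 4π²r³/T² = 1.32665×10^11 km³/s².
In km: r₁ = 1.46 × 1.496×10^8 = 2.18416×10^8 km; r₂ = 6.88 × 1.496×10^8 = 1.029248×10^9 km.
Transfer-ellipse semi-major axis a_t = (r₁ + r₂)/2 = (2.18416×10^8 + 1.029248×10^9)/2 = 6.23832×10^8 km.
Circular speed at r₁: v₁ = √(μ/r₁) = √(1.32665×10^11/2.18416×10^8) = 24.645 km/s.
On the transfer ellipse at r₁, vis-viva equation gives v_p = √[μ(2/r₁ − 1/a_t)] = 31.656 km/s.
First burn Δv₁ = |v_p − v₁| = 7.011 km/s.
At r₂, v₂ = √(μ/r₂) = 11.353 km/s.
Transfer-orbit speed at r₂: v_a = √[μ(2/r₂ − 1/a_t)] = 6.7178 km/s.
Second burn Δv₂ = |v₂ − v_a| = 4.635 km/s.
Total Δv = Δv₁ + Δv₂ = 11.65 km/s.

Δv = 11.6 km/s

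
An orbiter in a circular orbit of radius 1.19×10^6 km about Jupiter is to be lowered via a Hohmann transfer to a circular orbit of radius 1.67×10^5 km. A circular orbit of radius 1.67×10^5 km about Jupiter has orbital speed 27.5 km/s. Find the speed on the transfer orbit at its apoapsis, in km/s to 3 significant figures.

From the circular-orbit relation v² = μ/r at r = 1.67×10^5 km: μ = v²r = (27.5)² × 1.67×10^5 = 1.26294×10^8 km³/s².
Transfer-ellipse semi-major axis a_t = (r₁ + r₂)/2 = (1.190×10^6 + 1.670×10^5)/2 = 6.785×10^5 km.
The apoapsis of the transfer ellipse is at r = 1.190×10^6 km.
Applying v² = μ(2/r − 1/a_t): v = 5.111 km/s.

v = 5.11 km/s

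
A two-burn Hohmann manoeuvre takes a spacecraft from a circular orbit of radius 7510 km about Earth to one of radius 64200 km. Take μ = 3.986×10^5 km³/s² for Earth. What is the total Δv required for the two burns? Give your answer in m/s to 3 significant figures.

Semi-major axis of the transfer orbit: a_t = (7510 + 64200)/2 = 35855 km.
At r₁ the circular-orbit speed is v₁ = √(μ/r₁) = 7.2853 km/s.
On the transfer ellipse at r₁, v² = μ(2/r − 1/a) gives v_p = √[μ(2/r₁ − 1/a_t)] = 9.7486 km/s.
First burn Δv₁ = |v_p − v₁| = 2.4633 km/s.
At r₂, v₂ = √(μ/r₂) = 2.49173 km/s.
Transfer-orbit speed at r₂: v_a = √[μ(2/r₂ − 1/a_t)] = 1.14037 km/s.
Second burn Δv₂ = |v₂ − v_a| = 1.3514 km/s.
Δv = Δv₁ + Δv₂ = 2.4633 + 1.3514 = 3.815 km/s.

Δv = 3810 m/s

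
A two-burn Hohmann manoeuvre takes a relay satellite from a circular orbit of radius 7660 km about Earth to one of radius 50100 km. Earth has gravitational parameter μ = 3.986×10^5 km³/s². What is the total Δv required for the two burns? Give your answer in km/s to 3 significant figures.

Δv = 3.66 km/s

Semi-major axis of the transfer orbit: a_t = (7660 + 50100)/2 = 28880 km.
Circular speed at r₁: v₁ = √(μ/r₁) = √(3.986×10^5/7660) = 7.214 km/s.
On the transfer ellipse at r₁, v² = μ(2/r − 1/a) gives v_p = √[μ(2/r₁ − 1/a_t)] = 9.501 km/s.
First burn Δv₁ = |v_p − v₁| = 2.287 km/s.
Circular speed at r₂: v₂ = √(μ/r₂) = 2.821 km/s.
Transfer-orbit speed at r₂: v_a = √[μ(2/r₂ − 1/a_t)] = 1.453 km/s.
Second burn Δv₂ = |v₂ − v_a| = 1.368 km/s.
Δv = Δv₁ + Δv₂ = 2.287 + 1.368 = 3.655 km/s.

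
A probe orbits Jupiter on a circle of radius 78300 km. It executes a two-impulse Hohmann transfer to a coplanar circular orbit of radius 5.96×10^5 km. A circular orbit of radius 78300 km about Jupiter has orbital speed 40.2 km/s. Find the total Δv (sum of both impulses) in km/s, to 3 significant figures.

Δv = 20.8 km/s

From the circular-orbit relation v² = μ/r at r = 78300 km: μ = v²r = (40.2)² × 78300 = 1.26536×10^8 km³/s².
Transfer-ellipse semi-major axis a_t = (r₁ + r₂)/2 = (78300 + 5.960×10^5)/2 = 3.3715×10^5 km.
At r₁ the circular-orbit speed is v₁ = √(μ/r₁) = 40.20 km/s.
Transfer-orbit speed at r₁ (v² = μ(2/r − 1/a)): v_p = √[μ(2/r₁ − 1/a_t)] = 53.45 km/s.
First burn Δv₁ = |v_p − v₁| = 13.25 km/s.
At r₂, v₂ = √(μ/r₂) = 14.571 km/s.
Transfer-orbit speed at r₂: v_a = √[μ(2/r₂ − 1/a_t)] = 7.0219 km/s.
Second burn Δv₂ = |v₂ − v_a| = 7.549 km/s.
Total Δv = Δv₁ + Δv₂ = 20.80 km/s.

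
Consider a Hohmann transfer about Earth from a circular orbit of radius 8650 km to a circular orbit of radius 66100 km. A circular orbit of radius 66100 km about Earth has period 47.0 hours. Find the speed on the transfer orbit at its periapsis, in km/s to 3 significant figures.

v = 9.02 km/s

From Kepler's third law T² = 4π²r³/μ at r = 66100 km, T = 47.0 hours = 47.0 × 3600 s = 1.692×10^5 s: μ = 4π²r³/T² = 3.98257×10^5 km³/s².
The Hohmann ellipse has a_t = (r₁ + r₂)/2 = 37375 km.
The periapsis of the transfer ellipse is at r = 8650 km.
From the vis-viva equation, v = √[μ(2/r − 1/a_t)] = 9.024 km/s.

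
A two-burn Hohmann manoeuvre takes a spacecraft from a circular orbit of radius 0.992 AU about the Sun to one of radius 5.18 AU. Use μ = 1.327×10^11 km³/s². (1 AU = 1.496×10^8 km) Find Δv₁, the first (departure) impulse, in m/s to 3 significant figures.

In km: r₁ = 0.992 × 1.496×10^8 = 1.484032×10^8 km; r₂ = 5.18 × 1.496×10^8 = 7.74928×10^8 km.
Transfer-ellipse semi-major axis a_t = (r₁ + r₂)/2 = (1.484032×10^8 + 7.74928×10^8)/2 = 4.616656×10^8 km.
Circular speed at r = 1.484032×10^8 km: v_c = √(μ/r) = 29.903 km/s.
Transfer-orbit speed at the same r (vis-viva, a = a_t): v_t = √[μ(2/r − 1/a_t)] = 38.742 km/s.
Δv₁ = |v_t − v_c| = |38.742 − 29.903| = 8.839 km/s.

Δv₁ = 8840 m/s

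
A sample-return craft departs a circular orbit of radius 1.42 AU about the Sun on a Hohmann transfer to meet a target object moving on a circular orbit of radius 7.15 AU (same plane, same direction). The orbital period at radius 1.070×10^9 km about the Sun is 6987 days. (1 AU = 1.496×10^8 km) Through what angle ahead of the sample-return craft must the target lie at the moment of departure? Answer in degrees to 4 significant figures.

φ = 96.49°

From Kepler's third law T² = 4π²r³/μ at r = 1.070×10^9 km, T = 6987 days = 6987 × 86400 s = 6.036768×10^8 s: μ = 4π²r³/T² = 1.32710×10^11 km³/s².
In km: r₁ = 1.42 × 1.496×10^8 = 2.12432×10^8 km; r₂ = 7.15 × 1.496×10^8 = 1.06964×10^9 km.
Transfer-ellipse semi-major axis a_t = (r₁ + r₂)/2 = (2.12432×10^8 + 1.06964×10^9)/2 = 6.41036×10^8 km.
The half-period of the transfer ellipse is t = π√(a_t³/μ) = 1.3997×10^8 s.
Target angular speed ω₂ = √(μ/r₂³) = 1.0413×10^-8 rad/s.
Angle swept by the target during transfer: ω₂·t = 1.4575 rad = 83.51°.
The sample-return craft traverses 180° on the transfer ellipse, so the target must lead by 180° − 83.51° = 96.49°.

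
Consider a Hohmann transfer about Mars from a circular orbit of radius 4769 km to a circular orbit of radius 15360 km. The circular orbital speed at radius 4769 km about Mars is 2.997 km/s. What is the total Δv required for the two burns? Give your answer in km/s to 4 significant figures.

From the circular-orbit relation v² = μ/r at r = 4769 km: μ = v²r = (2.997)² × 4769 = 42835.2 km³/s².
Semi-major axis of the transfer orbit: a_t = (4769 + 15360)/2 = 10064.5 km.
Circular speed at r₁: v₁ = √(μ/r₁) = √(42835.2/4769) = 2.9970 km/s.
Transfer-orbit speed at r₁ (v² = μ(2/r − 1/a)): v_p = √[μ(2/r₁ − 1/a_t)] = 3.7024 km/s.
First burn Δv₁ = |v_p − v₁| = 0.7054 km/s.
At r₂, v₂ = √(μ/r₂) = 1.66996 km/s.
Transfer-orbit speed at r₂: v_a = √[μ(2/r₂ − 1/a_t)] = 1.14954 km/s.
Second burn Δv₂ = |v₂ − v_a| = 0.5204 km/s.
Total Δv = Δv₁ + Δv₂ = 1.226 km/s.

Δv = 1.226 km/s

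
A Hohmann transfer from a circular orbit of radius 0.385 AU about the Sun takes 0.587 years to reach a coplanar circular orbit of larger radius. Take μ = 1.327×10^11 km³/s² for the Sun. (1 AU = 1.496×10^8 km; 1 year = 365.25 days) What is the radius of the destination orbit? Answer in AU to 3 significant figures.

In km: r₁ = 0.385 × 1.496×10^8 = 5.7596×10^7 km.
Transfer time t = 0.587 years × 365.25 × 86400 s = 1.85243112×10^7 s, and t = π√(a_t³/μ).
So a_t = (μ t²/π²)^(1/3) = (1.327×10^11 × (1.85243112×10^7)² / π²)^(1/3) = 1.6648×10^8 km.
Since a_t = (r₁ + r₂)/2, r₂ = 2a_t − r₁ = 2×1.6648×10^8 − 5.7596×10^7 = 2.75364×10^8 km.
In AU: r₂ = 2.75364×10^8 / 1.496×10^8 = 1.84 AU.

r₂ = 1.84 AU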